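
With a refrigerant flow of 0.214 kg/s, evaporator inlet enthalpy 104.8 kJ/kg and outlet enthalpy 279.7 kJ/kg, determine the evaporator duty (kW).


dh = 279.7 - 104.8 = 174.9 kJ/kg
Q_evap = m_dot * dh = 0.214 * 174.9
Q_evap = 37.43 kW

37.43


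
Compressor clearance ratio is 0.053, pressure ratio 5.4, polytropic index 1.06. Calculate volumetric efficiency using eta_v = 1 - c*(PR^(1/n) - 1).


PR^(1/n) = 5.4^(1/1.06) = 4.90837244
eta_v = 1 - 0.053 * (4.90837244 - 1)
eta_v = 0.7929

0.7929


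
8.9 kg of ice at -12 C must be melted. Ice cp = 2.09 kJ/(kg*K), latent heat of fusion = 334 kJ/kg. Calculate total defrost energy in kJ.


Sensible heat = cp * dT = 2.09 * 12 = 25.08 kJ/kg
Total per kg = 25.08 + 334 = 359.08 kJ/kg
Q = m * total = 8.9 * 359.08
Q = 3195.8 kJ

3195.8


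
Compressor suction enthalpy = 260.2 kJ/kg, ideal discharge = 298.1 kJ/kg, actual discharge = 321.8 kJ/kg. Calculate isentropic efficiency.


dh_ideal = 298.1 - 260.2 = 37.9 kJ/kg
dh_actual = 321.8 - 260.2 = 61.6 kJ/kg
eta_s = dh_ideal / dh_actual = 37.9 / 61.6
eta_s = 0.6153

0.6153


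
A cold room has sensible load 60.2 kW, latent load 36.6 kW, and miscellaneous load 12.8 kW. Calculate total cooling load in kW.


Q_total = Q_s + Q_l + Q_misc
Q_total = 60.2 + 36.6 + 12.8
Q_total = 109.6 kW

109.6


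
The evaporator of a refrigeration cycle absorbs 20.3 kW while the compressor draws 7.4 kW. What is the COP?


COP = Q_evap / W
COP = 20.3 / 7.4
COP = 2.743

2.743


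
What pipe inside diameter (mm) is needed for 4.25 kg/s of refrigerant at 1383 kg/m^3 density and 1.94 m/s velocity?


A = m_dot / (rho * v) = 4.25 / (1383 * 1.94) = 0.0015840359 m^2
d = sqrt(4*A/pi) * 1000
d = 44.9 mm

44.9


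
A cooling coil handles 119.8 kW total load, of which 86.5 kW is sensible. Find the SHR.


SHR = Q_sensible / Q_total
SHR = 86.5 / 119.8
SHR = 0.722

0.722


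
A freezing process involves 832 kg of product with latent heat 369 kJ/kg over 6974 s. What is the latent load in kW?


Q_lat = m * h_fg / t
Q_lat = 832 * 369 / 6974
Q_lat = 44.02 kW

44.02


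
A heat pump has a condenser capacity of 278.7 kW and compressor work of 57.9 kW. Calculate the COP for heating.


COP_hp = Q_cond / W
COP_hp = 278.7 / 57.9
COP_hp = 4.813

4.813


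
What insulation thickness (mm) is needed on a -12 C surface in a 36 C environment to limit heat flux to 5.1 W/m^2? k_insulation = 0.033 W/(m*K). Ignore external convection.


dT = 36 - (-12) = 48 K
thickness = k * dT / q_max * 1000
thickness = 0.033 * 48 / 5.1 * 1000
thickness = 310.6 mm

310.6


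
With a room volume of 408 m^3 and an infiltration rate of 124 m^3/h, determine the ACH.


ACH = flow / volume
ACH = 124 / 408
ACH = 0.304

0.304


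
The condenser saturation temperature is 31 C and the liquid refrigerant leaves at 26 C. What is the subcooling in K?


Subcooling = T_cond - T_liquid
Subcooling = 31 - 26
Subcooling = 5 K

5


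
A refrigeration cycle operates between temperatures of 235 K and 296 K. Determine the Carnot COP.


dT = 296 - 235 = 61 K
COP_carnot = T_cold / dT = 235 / 61
COP_carnot = 3.852

3.852


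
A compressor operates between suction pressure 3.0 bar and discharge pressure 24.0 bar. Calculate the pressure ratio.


PR = P_high / P_low
PR = 24.0 / 3.0
PR = 8.0

8.0


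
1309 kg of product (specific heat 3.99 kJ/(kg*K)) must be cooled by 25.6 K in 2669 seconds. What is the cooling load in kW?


Q = m * cp * dT / t
Q = 1309 * 3.99 * 25.6 / 2669
Q = 50.096 kW

50.096


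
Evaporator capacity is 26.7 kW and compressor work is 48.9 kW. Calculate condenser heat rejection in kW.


Q_cond = Q_evap + W
Q_cond = 26.7 + 48.9
Q_cond = 75.6 kW

75.6


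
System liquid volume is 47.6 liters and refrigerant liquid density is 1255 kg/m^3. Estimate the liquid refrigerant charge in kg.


Charge = V * rho / 1000
Charge = 47.6 * 1255 / 1000
Charge = 59.74 kg

59.74


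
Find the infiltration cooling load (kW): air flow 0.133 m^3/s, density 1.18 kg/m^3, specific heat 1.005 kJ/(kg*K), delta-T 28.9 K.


Q = V_dot * rho * cp * dT
Q = 0.133 * 1.18 * 1.005 * 28.9
Q = 4.558 kW

4.558


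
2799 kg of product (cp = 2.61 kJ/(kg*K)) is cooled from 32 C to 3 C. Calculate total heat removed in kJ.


dT = 32 - (3) = 29 K
Q = m * cp * dT = 2799 * 2.61 * 29
Q = 211856 kJ

211856


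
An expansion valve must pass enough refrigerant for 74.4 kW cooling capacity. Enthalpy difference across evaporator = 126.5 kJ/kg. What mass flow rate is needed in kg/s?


m_dot = Q / dh
m_dot = 74.4 / 126.5
m_dot = 0.5881 kg/s

0.5881


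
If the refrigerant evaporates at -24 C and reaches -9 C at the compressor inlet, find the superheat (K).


Superheat = T_suction - T_evap
Superheat = -9 - (-24)
Superheat = 15 K

15


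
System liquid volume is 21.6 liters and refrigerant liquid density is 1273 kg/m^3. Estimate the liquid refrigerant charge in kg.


Charge = V * rho / 1000
Charge = 21.6 * 1273 / 1000
Charge = 27.5 kg

27.5


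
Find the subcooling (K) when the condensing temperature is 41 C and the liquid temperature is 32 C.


Subcooling = T_cond - T_liquid
Subcooling = 41 - 32
Subcooling = 9 K

9


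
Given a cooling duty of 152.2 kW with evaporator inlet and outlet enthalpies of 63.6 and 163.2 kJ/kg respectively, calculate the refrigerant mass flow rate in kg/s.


dh = 163.2 - 63.6 = 99.6 kJ/kg
m_dot = Q / dh = 152.2 / 99.6 = 1.5281 kg/s

1.5281


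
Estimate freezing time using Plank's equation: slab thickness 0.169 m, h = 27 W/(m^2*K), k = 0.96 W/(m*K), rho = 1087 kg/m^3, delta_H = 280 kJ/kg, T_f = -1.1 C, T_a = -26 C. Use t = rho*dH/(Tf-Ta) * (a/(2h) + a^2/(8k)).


dT = -1.1 - (-26) = 24.9 K
term1 = a/(2h) = 0.169/(2*27) = 0.00312962963
term2 = a^2/(8k) = 0.169^2/(8*0.96) = 0.003718880208
t = rho*dH*1000/dT * (term1 + term2)
t = 1087*280*1000/24.9 * (0.00312962963 + 0.003718880208)
t = 83711 s

83711


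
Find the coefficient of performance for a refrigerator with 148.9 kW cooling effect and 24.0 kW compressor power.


COP = Q_evap / W
COP = 148.9 / 24.0
COP = 6.204

6.204


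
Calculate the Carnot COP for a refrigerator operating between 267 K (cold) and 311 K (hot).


dT = 311 - 267 = 44 K
COP_carnot = T_cold / dT = 267 / 44
COP_carnot = 6.068

6.068


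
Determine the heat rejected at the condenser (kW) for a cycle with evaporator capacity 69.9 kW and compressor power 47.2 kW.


Q_cond = Q_evap + W
Q_cond = 69.9 + 47.2
Q_cond = 117.1 kW

117.1


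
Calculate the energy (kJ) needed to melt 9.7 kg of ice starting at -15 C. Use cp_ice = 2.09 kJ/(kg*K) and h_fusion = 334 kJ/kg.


Sensible heat = cp * dT = 2.09 * 15 = 31.35 kJ/kg
Total per kg = 31.35 + 334 = 365.35 kJ/kg
Q = m * total = 9.7 * 365.35
Q = 3543.9 kJ

3543.9


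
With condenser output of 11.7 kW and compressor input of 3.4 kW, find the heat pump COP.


COP_hp = Q_cond / W
COP_hp = 11.7 / 3.4
COP_hp = 3.441

3.441


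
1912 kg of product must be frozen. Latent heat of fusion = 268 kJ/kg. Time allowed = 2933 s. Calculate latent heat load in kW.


Q_lat = m * h_fg / t
Q_lat = 1912 * 268 / 2933
Q_lat = 174.71 kW

174.71


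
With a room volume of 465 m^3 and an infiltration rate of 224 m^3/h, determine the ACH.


ACH = flow / volume
ACH = 224 / 465
ACH = 0.482

0.482


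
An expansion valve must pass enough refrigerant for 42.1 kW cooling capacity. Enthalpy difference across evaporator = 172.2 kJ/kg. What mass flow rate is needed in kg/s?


m_dot = Q / dh
m_dot = 42.1 / 172.2
m_dot = 0.2445 kg/s

0.2445


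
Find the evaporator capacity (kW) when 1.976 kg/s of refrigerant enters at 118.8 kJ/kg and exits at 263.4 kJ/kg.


dh = 263.4 - 118.8 = 144.6 kJ/kg
Q_evap = m_dot * dh = 1.976 * 144.6
Q_evap = 285.73 kW

285.73


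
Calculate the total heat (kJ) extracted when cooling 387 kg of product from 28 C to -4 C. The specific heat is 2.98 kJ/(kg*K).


dT = 28 - (-4) = 32 K
Q = m * cp * dT = 387 * 2.98 * 32
Q = 36904 kJ

36904


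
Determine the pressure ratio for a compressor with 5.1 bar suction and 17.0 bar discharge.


PR = P_high / P_low
PR = 17.0 / 5.1
PR = 3.333

3.333


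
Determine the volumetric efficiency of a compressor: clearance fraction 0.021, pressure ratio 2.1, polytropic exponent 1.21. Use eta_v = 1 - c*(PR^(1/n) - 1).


PR^(1/n) = 2.1^(1/1.21) = 1.84627733
eta_v = 1 - 0.021 * (1.84627733 - 1)
eta_v = 0.9822

0.9822


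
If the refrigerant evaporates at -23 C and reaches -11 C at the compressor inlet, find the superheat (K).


Superheat = T_suction - T_evap
Superheat = -11 - (-23)
Superheat = 12 K

12


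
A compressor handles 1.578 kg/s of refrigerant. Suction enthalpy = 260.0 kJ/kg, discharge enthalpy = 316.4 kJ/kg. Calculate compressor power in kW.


dh = 316.4 - 260.0 = 56.4 kJ/kg
W = m_dot * dh = 1.578 * 56.4 = 89.0 kW

89.0


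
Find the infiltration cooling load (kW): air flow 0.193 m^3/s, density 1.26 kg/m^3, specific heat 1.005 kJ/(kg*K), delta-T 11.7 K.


Q = V_dot * rho * cp * dT
Q = 0.193 * 1.26 * 1.005 * 11.7
Q = 2.859 kW

2.859


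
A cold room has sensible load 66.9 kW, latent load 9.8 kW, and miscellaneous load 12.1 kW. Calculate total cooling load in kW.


Q_total = Q_s + Q_l + Q_misc
Q_total = 66.9 + 9.8 + 12.1
Q_total = 88.8 kW

88.8


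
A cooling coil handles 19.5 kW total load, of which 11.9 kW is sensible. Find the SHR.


SHR = Q_sensible / Q_total
SHR = 11.9 / 19.5
SHR = 0.61

0.61


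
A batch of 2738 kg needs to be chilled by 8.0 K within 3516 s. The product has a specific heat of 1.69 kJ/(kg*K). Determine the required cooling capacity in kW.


Q = m * cp * dT / t
Q = 2738 * 1.69 * 8.0 / 3516
Q = 10.528 kW

10.528


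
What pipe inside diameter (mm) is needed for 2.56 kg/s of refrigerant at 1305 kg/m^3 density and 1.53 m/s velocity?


A = m_dot / (rho * v) = 2.56 / (1305 * 1.53) = 0.001282147597 m^2
d = sqrt(4*A/pi) * 1000
d = 40.4 mm

40.4


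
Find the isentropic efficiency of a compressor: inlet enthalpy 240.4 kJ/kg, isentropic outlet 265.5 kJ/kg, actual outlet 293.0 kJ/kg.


dh_ideal = 265.5 - 240.4 = 25.1 kJ/kg
dh_actual = 293.0 - 240.4 = 52.6 kJ/kg
eta_s = dh_ideal / dh_actual = 25.1 / 52.6
eta_s = 0.4772

0.4772


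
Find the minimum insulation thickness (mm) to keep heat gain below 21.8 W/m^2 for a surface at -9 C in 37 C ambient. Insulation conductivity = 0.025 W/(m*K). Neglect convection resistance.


dT = 37 - (-9) = 46 K
thickness = k * dT / q_max * 1000
thickness = 0.025 * 46 / 21.8 * 1000
thickness = 52.8 mm

52.8


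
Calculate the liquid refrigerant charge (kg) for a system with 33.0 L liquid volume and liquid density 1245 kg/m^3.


Charge = V * rho / 1000
Charge = 33.0 * 1245 / 1000
Charge = 41.09 kg

41.09


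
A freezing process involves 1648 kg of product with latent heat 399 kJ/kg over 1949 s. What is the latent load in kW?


Q_lat = m * h_fg / t
Q_lat = 1648 * 399 / 1949
Q_lat = 337.38 kW

337.38


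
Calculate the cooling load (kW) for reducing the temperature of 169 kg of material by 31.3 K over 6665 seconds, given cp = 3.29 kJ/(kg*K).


Q = m * cp * dT / t
Q = 169 * 3.29 * 31.3 / 6665
Q = 2.611 kW

2.611


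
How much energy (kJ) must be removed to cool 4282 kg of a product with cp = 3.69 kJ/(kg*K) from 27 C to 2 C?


dT = 27 - (2) = 25 K
Q = m * cp * dT = 4282 * 3.69 * 25
Q = 395015 kJ

395015


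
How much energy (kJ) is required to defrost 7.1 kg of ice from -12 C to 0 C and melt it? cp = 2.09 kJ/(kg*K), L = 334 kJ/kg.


Sensible heat = cp * dT = 2.09 * 12 = 25.08 kJ/kg
Total per kg = 25.08 + 334 = 359.08 kJ/kg
Q = m * total = 7.1 * 359.08
Q = 2549.5 kJ

2549.5


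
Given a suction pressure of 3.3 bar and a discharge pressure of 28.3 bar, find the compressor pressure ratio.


PR = P_high / P_low
PR = 28.3 / 3.3
PR = 8.576

8.576


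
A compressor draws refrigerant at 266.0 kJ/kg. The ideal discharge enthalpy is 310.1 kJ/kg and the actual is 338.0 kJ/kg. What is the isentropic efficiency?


dh_ideal = 310.1 - 266.0 = 44.1 kJ/kg
dh_actual = 338.0 - 266.0 = 72.0 kJ/kg
eta_s = dh_ideal / dh_actual = 44.1 / 72.0
eta_s = 0.6125

0.6125


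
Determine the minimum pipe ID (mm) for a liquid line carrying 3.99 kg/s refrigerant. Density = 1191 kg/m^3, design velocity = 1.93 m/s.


A = m_dot / (rho * v) = 3.99 / (1191 * 1.93) = 0.001735816552 m^2
d = sqrt(4*A/pi) * 1000
d = 47.0 mm

47.0


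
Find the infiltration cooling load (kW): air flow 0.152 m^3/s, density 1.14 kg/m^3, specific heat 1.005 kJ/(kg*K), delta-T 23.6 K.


Q = V_dot * rho * cp * dT
Q = 0.152 * 1.14 * 1.005 * 23.6
Q = 4.11 kW

4.11


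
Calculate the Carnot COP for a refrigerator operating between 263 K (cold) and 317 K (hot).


dT = 317 - 263 = 54 K
COP_carnot = T_cold / dT = 263 / 54
COP_carnot = 4.87

4.87


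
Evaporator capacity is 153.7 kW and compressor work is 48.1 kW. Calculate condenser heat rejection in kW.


Q_cond = Q_evap + W
Q_cond = 153.7 + 48.1
Q_cond = 201.8 kW

201.8


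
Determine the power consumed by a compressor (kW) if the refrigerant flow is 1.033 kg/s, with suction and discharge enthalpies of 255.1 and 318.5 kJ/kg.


dh = 318.5 - 255.1 = 63.4 kJ/kg
W = m_dot * dh = 1.033 * 63.4 = 65.49 kW

65.49


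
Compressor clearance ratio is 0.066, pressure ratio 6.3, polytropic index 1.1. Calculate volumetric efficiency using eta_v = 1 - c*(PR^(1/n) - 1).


PR^(1/n) = 6.3^(1/1.1) = 5.32933753
eta_v = 1 - 0.066 * (5.32933753 - 1)
eta_v = 0.7143

0.7143


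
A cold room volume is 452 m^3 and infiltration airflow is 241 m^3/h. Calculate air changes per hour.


ACH = flow / volume
ACH = 241 / 452
ACH = 0.533

0.533


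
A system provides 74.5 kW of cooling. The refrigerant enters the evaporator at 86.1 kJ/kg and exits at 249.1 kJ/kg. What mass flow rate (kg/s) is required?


dh = 249.1 - 86.1 = 163.0 kJ/kg
m_dot = Q / dh = 74.5 / 163.0 = 0.4571 kg/s

0.4571


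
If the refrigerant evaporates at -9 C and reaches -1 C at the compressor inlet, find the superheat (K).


Superheat = T_suction - T_evap
Superheat = -1 - (-9)
Superheat = 8 K

8


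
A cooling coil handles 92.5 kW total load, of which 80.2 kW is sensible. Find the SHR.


SHR = Q_sensible / Q_total
SHR = 80.2 / 92.5
SHR = 0.867

0.867


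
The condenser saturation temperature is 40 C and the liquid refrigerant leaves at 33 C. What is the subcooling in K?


Subcooling = T_cond - T_liquid
Subcooling = 40 - 33
Subcooling = 7 K

7


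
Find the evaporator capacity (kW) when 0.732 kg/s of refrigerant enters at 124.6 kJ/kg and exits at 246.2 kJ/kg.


dh = 246.2 - 124.6 = 121.6 kJ/kg
Q_evap = m_dot * dh = 0.732 * 121.6
Q_evap = 89.01 kW

89.01


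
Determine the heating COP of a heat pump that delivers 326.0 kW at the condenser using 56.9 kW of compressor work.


COP_hp = Q_cond / W
COP_hp = 326.0 / 56.9
COP_hp = 5.729

5.729


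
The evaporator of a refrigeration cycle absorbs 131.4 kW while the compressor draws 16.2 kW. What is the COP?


COP = Q_evap / W
COP = 131.4 / 16.2
COP = 8.111

8.111


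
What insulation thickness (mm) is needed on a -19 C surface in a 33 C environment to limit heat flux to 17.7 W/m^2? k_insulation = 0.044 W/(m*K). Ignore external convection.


dT = 33 - (-19) = 52 K
thickness = k * dT / q_max * 1000
thickness = 0.044 * 52 / 17.7 * 1000
thickness = 129.3 mm

129.3


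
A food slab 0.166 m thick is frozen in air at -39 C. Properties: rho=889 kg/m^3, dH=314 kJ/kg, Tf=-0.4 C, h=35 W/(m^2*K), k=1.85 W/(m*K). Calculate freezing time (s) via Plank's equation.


dT = -0.4 - (-39) = 38.6 K
term1 = a/(2h) = 0.166/(2*35) = 0.002371428571
term2 = a^2/(8k) = 0.166^2/(8*1.85) = 0.001861891892
t = rho*dH*1000/dT * (term1 + term2)
t = 889*314*1000/38.6 * (0.002371428571 + 0.001861891892)
t = 30614 s

30614


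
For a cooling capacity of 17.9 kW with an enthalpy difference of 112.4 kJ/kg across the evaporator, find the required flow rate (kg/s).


m_dot = Q / dh
m_dot = 17.9 / 112.4
m_dot = 0.1593 kg/s

0.1593


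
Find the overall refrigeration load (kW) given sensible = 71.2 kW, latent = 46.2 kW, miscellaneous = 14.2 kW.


Q_total = Q_s + Q_l + Q_misc
Q_total = 71.2 + 46.2 + 14.2
Q_total = 131.6 kW

131.6


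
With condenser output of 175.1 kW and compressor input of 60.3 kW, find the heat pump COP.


COP_hp = Q_cond / W
COP_hp = 175.1 / 60.3
COP_hp = 2.904

2.904


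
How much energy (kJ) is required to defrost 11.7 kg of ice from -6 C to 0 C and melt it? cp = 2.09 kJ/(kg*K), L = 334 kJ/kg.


Sensible heat = cp * dT = 2.09 * 6 = 12.54 kJ/kg
Total per kg = 12.54 + 334 = 346.54 kJ/kg
Q = m * total = 11.7 * 346.54
Q = 4054.5 kJ

4054.5


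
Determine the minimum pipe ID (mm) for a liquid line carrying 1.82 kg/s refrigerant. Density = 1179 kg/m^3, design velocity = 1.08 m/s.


A = m_dot / (rho * v) = 1.82 / (1179 * 1.08) = 0.001429334339 m^2
d = sqrt(4*A/pi) * 1000
d = 42.7 mm

42.7


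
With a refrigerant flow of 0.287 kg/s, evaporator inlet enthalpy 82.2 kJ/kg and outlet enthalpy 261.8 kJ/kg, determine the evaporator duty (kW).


dh = 261.8 - 82.2 = 179.6 kJ/kg
Q_evap = m_dot * dh = 0.287 * 179.6
Q_evap = 51.55 kW

51.55


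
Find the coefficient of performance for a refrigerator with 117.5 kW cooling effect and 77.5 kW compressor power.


COP = Q_evap / W
COP = 117.5 / 77.5
COP = 1.516

1.516


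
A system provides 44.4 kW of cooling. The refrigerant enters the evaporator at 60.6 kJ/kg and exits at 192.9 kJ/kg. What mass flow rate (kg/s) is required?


dh = 192.9 - 60.6 = 132.3 kJ/kg
m_dot = Q / dh = 44.4 / 132.3 = 0.3356 kg/s

0.3356


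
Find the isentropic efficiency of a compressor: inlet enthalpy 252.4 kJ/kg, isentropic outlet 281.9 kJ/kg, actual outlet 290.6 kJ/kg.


dh_ideal = 281.9 - 252.4 = 29.5 kJ/kg
dh_actual = 290.6 - 252.4 = 38.2 kJ/kg
eta_s = dh_ideal / dh_actual = 29.5 / 38.2
eta_s = 0.7723

0.7723


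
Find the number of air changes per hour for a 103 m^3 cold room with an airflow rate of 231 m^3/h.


ACH = flow / volume
ACH = 231 / 103
ACH = 2.243

2.243


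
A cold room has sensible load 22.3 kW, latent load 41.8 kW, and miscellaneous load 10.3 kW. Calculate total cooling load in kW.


Q_total = Q_s + Q_l + Q_misc
Q_total = 22.3 + 41.8 + 10.3
Q_total = 74.4 kW

74.4


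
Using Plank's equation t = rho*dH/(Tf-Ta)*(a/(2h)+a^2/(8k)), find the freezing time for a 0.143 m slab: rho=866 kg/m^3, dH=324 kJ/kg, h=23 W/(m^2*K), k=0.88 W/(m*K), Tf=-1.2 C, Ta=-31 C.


dT = -1.2 - (-31) = 29.8 K
term1 = a/(2h) = 0.143/(2*23) = 0.003108695652
term2 = a^2/(8k) = 0.143^2/(8*0.88) = 0.0029046875
t = rho*dH*1000/dT * (term1 + term2)
t = 866*324*1000/29.8 * (0.003108695652 + 0.0029046875)
t = 56619 s

56619


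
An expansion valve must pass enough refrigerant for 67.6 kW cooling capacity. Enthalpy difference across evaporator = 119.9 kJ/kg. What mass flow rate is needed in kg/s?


m_dot = Q / dh
m_dot = 67.6 / 119.9
m_dot = 0.5638 kg/s

0.5638


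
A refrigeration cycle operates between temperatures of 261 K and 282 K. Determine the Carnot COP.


dT = 282 - 261 = 21 K
COP_carnot = T_cold / dT = 261 / 21
COP_carnot = 12.429

12.429


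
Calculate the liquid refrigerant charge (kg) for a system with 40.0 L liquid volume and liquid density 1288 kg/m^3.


Charge = V * rho / 1000
Charge = 40.0 * 1288 / 1000
Charge = 51.52 kg

51.52


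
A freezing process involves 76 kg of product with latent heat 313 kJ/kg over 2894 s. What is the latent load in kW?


Q_lat = m * h_fg / t
Q_lat = 76 * 313 / 2894
Q_lat = 8.22 kW

8.22


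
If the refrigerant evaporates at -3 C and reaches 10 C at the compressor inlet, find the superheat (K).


Superheat = T_suction - T_evap
Superheat = 10 - (-3)
Superheat = 13 K

13


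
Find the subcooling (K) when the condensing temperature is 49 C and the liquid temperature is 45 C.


Subcooling = T_cond - T_liquid
Subcooling = 49 - 45
Subcooling = 4 K

4


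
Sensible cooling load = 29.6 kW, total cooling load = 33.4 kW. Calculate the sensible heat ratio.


SHR = Q_sensible / Q_total
SHR = 29.6 / 33.4
SHR = 0.886

0.886


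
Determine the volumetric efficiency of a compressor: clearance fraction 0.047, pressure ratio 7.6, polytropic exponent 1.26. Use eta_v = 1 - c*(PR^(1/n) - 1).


PR^(1/n) = 7.6^(1/1.26) = 5.00101787
eta_v = 1 - 0.047 * (5.00101787 - 1)
eta_v = 0.812

0.812


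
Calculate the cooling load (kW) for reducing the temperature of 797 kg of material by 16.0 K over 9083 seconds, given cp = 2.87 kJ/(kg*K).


Q = m * cp * dT / t
Q = 797 * 2.87 * 16.0 / 9083
Q = 4.029 kW

4.029


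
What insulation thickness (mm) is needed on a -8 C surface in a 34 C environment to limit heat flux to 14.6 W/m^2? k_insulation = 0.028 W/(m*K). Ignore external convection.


dT = 34 - (-8) = 42 K
thickness = k * dT / q_max * 1000
thickness = 0.028 * 42 / 14.6 * 1000
thickness = 80.5 mm

80.5


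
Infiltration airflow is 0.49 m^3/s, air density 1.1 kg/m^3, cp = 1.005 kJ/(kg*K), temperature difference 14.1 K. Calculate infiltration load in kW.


Q = V_dot * rho * cp * dT
Q = 0.49 * 1.1 * 1.005 * 14.1
Q = 7.638 kW

7.638


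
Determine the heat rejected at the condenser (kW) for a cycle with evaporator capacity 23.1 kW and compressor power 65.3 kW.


Q_cond = Q_evap + W
Q_cond = 23.1 + 65.3
Q_cond = 88.4 kW

88.4


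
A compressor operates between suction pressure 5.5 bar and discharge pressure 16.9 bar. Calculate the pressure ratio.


PR = P_high / P_low
PR = 16.9 / 5.5
PR = 3.073

3.073


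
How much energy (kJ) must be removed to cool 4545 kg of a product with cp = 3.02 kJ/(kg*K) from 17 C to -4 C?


dT = 17 - (-4) = 21 K
Q = m * cp * dT = 4545 * 3.02 * 21
Q = 288244 kJ

288244


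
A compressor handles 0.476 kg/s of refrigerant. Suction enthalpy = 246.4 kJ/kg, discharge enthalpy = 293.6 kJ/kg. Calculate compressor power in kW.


dh = 293.6 - 246.4 = 47.2 kJ/kg
W = m_dot * dh = 0.476 * 47.2 = 22.47 kW

22.47


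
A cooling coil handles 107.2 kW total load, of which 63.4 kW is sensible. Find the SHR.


SHR = Q_sensible / Q_total
SHR = 63.4 / 107.2
SHR = 0.591

0.591


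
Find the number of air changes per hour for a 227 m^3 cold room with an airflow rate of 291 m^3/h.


ACH = flow / volume
ACH = 291 / 227
ACH = 1.282

1.282


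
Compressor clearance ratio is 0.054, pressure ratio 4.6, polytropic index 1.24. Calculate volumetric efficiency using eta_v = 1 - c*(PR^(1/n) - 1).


PR^(1/n) = 4.6^(1/1.24) = 3.42359294
eta_v = 1 - 0.054 * (3.42359294 - 1)
eta_v = 0.8691

0.8691


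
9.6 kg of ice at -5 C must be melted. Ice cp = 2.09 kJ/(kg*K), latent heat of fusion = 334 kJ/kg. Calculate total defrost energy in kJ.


Sensible heat = cp * dT = 2.09 * 5 = 10.45 kJ/kg
Total per kg = 10.45 + 334 = 344.45 kJ/kg
Q = m * total = 9.6 * 344.45
Q = 3306.7 kJ

3306.7


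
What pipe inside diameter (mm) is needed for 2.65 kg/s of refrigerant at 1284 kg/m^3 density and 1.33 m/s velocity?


A = m_dot / (rho * v) = 2.65 / (1284 * 1.33) = 0.001551776638 m^2
d = sqrt(4*A/pi) * 1000
d = 44.4 mm

44.4


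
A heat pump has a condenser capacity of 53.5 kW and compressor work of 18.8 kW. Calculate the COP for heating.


COP_hp = Q_cond / W
COP_hp = 53.5 / 18.8
COP_hp = 2.846

2.846


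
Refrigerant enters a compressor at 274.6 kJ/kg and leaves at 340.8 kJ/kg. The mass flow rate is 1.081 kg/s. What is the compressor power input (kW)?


dh = 340.8 - 274.6 = 66.2 kJ/kg
W = m_dot * dh = 1.081 * 66.2 = 71.56 kW

71.56


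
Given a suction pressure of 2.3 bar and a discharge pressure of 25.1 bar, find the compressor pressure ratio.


PR = P_high / P_low
PR = 25.1 / 2.3
PR = 10.913

10.913


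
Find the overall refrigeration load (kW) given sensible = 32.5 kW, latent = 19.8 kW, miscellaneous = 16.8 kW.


Q_total = Q_s + Q_l + Q_misc
Q_total = 32.5 + 19.8 + 16.8
Q_total = 69.1 kW

69.1


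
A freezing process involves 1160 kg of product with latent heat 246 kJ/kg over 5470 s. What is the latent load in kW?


Q_lat = m * h_fg / t
Q_lat = 1160 * 246 / 5470
Q_lat = 52.17 kW

52.17


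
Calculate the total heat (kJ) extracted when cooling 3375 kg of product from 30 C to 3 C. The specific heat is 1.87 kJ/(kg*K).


dT = 30 - (3) = 27 K
Q = m * cp * dT = 3375 * 1.87 * 27
Q = 170404 kJ

170404


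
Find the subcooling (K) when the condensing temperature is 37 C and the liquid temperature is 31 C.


Subcooling = T_cond - T_liquid
Subcooling = 37 - 31
Subcooling = 6 K

6


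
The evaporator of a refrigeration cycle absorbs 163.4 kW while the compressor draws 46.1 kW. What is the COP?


COP = Q_evap / W
COP = 163.4 / 46.1
COP = 3.544

3.544


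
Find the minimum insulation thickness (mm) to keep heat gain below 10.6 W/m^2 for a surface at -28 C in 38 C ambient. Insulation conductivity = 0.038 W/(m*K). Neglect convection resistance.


dT = 38 - (-28) = 66 K
thickness = k * dT / q_max * 1000
thickness = 0.038 * 66 / 10.6 * 1000
thickness = 236.6 mm

236.6


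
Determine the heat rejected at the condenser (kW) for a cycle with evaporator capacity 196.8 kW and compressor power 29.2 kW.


Q_cond = Q_evap + W
Q_cond = 196.8 + 29.2
Q_cond = 226.0 kW

226.0


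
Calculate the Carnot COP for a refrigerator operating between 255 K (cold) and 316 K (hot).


dT = 316 - 255 = 61 K
COP_carnot = T_cold / dT = 255 / 61
COP_carnot = 4.18

4.18


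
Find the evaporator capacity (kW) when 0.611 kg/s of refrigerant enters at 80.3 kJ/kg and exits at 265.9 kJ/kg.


dh = 265.9 - 80.3 = 185.6 kJ/kg
Q_evap = m_dot * dh = 0.611 * 185.6
Q_evap = 113.4 kW

113.4


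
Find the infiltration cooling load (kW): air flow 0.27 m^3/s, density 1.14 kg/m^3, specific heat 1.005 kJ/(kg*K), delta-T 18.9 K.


Q = V_dot * rho * cp * dT
Q = 0.27 * 1.14 * 1.005 * 18.9
Q = 5.847 kW

5.847


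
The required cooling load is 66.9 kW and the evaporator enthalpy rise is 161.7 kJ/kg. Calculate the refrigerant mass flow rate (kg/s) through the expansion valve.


m_dot = Q / dh
m_dot = 66.9 / 161.7
m_dot = 0.4137 kg/s

0.4137


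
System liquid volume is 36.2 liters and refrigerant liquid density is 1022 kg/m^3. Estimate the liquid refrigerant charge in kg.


Charge = V * rho / 1000
Charge = 36.2 * 1022 / 1000
Charge = 37.0 kg

37.0


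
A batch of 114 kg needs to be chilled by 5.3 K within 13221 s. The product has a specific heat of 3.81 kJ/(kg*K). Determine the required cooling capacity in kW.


Q = m * cp * dT / t
Q = 114 * 3.81 * 5.3 / 13221
Q = 0.174 kW

0.174


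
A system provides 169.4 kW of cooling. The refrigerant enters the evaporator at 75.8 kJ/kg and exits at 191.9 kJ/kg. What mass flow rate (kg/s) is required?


dh = 191.9 - 75.8 = 116.1 kJ/kg
m_dot = Q / dh = 169.4 / 116.1 = 1.4591 kg/s

1.4591


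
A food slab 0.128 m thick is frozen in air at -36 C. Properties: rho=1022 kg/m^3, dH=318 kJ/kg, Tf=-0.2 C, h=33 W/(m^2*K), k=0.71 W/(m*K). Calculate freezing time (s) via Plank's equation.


dT = -0.2 - (-36) = 35.8 K
term1 = a/(2h) = 0.128/(2*33) = 0.001939393939
term2 = a^2/(8k) = 0.128^2/(8*0.71) = 0.002884507042
t = rho*dH*1000/dT * (term1 + term2)
t = 1022*318*1000/35.8 * (0.001939393939 + 0.002884507042)
t = 43792 s

43792


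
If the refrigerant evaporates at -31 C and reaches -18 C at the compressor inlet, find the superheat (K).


Superheat = T_suction - T_evap
Superheat = -18 - (-31)
Superheat = 13 K

13


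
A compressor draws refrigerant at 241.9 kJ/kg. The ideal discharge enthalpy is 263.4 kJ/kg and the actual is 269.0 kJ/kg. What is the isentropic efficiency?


dh_ideal = 263.4 - 241.9 = 21.5 kJ/kg
dh_actual = 269.0 - 241.9 = 27.1 kJ/kg
eta_s = dh_ideal / dh_actual = 21.5 / 27.1
eta_s = 0.7934

0.7934


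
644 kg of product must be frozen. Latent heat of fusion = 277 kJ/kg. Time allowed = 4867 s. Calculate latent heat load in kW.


Q_lat = m * h_fg / t
Q_lat = 644 * 277 / 4867
Q_lat = 36.65 kW

36.65


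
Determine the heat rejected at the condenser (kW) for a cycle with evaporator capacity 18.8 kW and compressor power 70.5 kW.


Q_cond = Q_evap + W
Q_cond = 18.8 + 70.5
Q_cond = 89.3 kW

89.3


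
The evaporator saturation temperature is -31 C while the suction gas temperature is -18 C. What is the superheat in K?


Superheat = T_suction - T_evap
Superheat = -18 - (-31)
Superheat = 13 K

13


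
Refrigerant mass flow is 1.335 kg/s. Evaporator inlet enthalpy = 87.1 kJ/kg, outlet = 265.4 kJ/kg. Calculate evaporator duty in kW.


dh = 265.4 - 87.1 = 178.3 kJ/kg
Q_evap = m_dot * dh = 1.335 * 178.3
Q_evap = 238.03 kW

238.03


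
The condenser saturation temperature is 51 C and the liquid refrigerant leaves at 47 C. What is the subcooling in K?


Subcooling = T_cond - T_liquid
Subcooling = 51 - 47
Subcooling = 4 K

4


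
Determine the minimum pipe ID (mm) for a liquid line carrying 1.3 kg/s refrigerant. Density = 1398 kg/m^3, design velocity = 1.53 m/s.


A = m_dot / (rho * v) = 1.3 / (1398 * 1.53) = 0.0006077776843 m^2
d = sqrt(4*A/pi) * 1000
d = 27.8 mm

27.8


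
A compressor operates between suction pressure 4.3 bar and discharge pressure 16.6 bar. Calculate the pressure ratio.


PR = P_high / P_low
PR = 16.6 / 4.3
PR = 3.86

3.86


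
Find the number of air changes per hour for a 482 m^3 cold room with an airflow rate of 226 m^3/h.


ACH = flow / volume
ACH = 226 / 482
ACH = 0.469

0.469


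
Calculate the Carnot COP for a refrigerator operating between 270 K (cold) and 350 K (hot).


dT = 350 - 270 = 80 K
COP_carnot = T_cold / dT = 270 / 80
COP_carnot = 3.375

3.375


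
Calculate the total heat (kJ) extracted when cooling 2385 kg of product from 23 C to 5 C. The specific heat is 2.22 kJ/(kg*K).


dT = 23 - (5) = 18 K
Q = m * cp * dT = 2385 * 2.22 * 18
Q = 95305 kJ

95305


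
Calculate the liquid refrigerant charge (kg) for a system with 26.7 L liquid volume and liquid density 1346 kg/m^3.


Charge = V * rho / 1000
Charge = 26.7 * 1346 / 1000
Charge = 35.94 kg

35.94


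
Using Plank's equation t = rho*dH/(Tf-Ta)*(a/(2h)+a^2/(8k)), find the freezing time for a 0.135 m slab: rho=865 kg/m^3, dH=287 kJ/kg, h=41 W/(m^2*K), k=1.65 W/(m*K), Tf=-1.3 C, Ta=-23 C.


dT = -1.3 - (-23) = 21.7 K
term1 = a/(2h) = 0.135/(2*41) = 0.001646341463
term2 = a^2/(8k) = 0.135^2/(8*1.65) = 0.001380681818
t = rho*dH*1000/dT * (term1 + term2)
t = 865*287*1000/21.7 * (0.001646341463 + 0.001380681818)
t = 34630 s

34630


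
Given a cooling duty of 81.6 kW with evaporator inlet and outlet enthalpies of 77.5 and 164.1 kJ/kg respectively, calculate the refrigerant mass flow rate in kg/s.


dh = 164.1 - 77.5 = 86.6 kJ/kg
m_dot = Q / dh = 81.6 / 86.6 = 0.9423 kg/s

0.9423


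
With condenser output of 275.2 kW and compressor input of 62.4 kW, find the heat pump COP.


COP_hp = Q_cond / W
COP_hp = 275.2 / 62.4
COP_hp = 4.41

4.41


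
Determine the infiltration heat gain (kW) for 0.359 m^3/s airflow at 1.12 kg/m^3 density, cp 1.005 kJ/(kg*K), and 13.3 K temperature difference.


Q = V_dot * rho * cp * dT
Q = 0.359 * 1.12 * 1.005 * 13.3
Q = 5.374 kW

5.374


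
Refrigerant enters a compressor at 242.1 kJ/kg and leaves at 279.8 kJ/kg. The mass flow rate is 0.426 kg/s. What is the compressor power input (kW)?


dh = 279.8 - 242.1 = 37.7 kJ/kg
W = m_dot * dh = 0.426 * 37.7 = 16.06 kW

16.06


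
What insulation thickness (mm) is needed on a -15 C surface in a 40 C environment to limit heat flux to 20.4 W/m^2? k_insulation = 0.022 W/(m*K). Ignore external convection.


dT = 40 - (-15) = 55 K
thickness = k * dT / q_max * 1000
thickness = 0.022 * 55 / 20.4 * 1000
thickness = 59.3 mm

59.3


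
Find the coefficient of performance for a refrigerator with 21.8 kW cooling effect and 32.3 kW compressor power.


COP = Q_evap / W
COP = 21.8 / 32.3
COP = 0.675

0.675


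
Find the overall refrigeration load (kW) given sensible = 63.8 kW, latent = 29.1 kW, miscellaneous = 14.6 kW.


Q_total = Q_s + Q_l + Q_misc
Q_total = 63.8 + 29.1 + 14.6
Q_total = 107.5 kW

107.5


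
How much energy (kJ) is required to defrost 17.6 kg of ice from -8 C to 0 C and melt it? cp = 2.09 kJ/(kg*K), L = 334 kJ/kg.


Sensible heat = cp * dT = 2.09 * 8 = 16.72 kJ/kg
Total per kg = 16.72 + 334 = 350.72 kJ/kg
Q = m * total = 17.6 * 350.72
Q = 6172.7 kJ

6172.7


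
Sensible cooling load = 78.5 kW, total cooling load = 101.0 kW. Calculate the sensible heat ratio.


SHR = Q_sensible / Q_total
SHR = 78.5 / 101.0
SHR = 0.777

0.777


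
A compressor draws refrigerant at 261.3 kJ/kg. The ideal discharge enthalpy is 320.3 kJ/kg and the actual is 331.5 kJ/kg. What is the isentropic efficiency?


dh_ideal = 320.3 - 261.3 = 59.0 kJ/kg
dh_actual = 331.5 - 261.3 = 70.2 kJ/kg
eta_s = dh_ideal / dh_actual = 59.0 / 70.2
eta_s = 0.8405

0.8405


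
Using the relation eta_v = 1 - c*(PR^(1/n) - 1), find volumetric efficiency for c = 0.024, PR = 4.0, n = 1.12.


PR^(1/n) = 4.0^(1/1.12) = 3.44789128
eta_v = 1 - 0.024 * (3.44789128 - 1)
eta_v = 0.9413

0.9413


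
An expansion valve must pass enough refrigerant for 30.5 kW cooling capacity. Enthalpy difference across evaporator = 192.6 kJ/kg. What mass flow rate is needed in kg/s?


m_dot = Q / dh
m_dot = 30.5 / 192.6
m_dot = 0.1584 kg/s

0.1584


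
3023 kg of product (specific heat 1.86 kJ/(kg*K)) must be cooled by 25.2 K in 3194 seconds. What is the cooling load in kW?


Q = m * cp * dT / t
Q = 3023 * 1.86 * 25.2 / 3194
Q = 44.363 kW

44.363


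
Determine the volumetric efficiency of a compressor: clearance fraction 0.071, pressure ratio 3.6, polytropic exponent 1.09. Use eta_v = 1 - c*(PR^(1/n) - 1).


PR^(1/n) = 3.6^(1/1.09) = 3.23868915
eta_v = 1 - 0.071 * (3.23868915 - 1)
eta_v = 0.8411

0.8411


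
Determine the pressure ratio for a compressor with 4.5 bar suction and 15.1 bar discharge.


PR = P_high / P_low
PR = 15.1 / 4.5
PR = 3.356

3.356


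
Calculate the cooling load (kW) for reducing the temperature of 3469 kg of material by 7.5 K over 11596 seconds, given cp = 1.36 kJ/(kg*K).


Q = m * cp * dT / t
Q = 3469 * 1.36 * 7.5 / 11596
Q = 3.051 kW

3.051


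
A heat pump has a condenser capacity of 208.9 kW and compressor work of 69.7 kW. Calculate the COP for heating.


COP_hp = Q_cond / W
COP_hp = 208.9 / 69.7
COP_hp = 2.997

2.997


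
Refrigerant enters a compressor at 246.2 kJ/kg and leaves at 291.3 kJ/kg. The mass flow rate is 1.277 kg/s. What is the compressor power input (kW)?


dh = 291.3 - 246.2 = 45.1 kJ/kg
W = m_dot * dh = 1.277 * 45.1 = 57.59 kW

57.59


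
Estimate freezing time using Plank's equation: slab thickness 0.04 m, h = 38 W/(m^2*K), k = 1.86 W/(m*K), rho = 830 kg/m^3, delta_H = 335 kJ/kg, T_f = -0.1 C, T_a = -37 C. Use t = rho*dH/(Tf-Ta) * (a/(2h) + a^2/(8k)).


dT = -0.1 - (-37) = 36.9 K
term1 = a/(2h) = 0.04/(2*38) = 0.0005263157895
term2 = a^2/(8k) = 0.04^2/(8*1.86) = 0.0001075268817
t = rho*dH*1000/dT * (term1 + term2)
t = 830*335*1000/36.9 * (0.0005263157895 + 0.0001075268817)
t = 4776 s

4776


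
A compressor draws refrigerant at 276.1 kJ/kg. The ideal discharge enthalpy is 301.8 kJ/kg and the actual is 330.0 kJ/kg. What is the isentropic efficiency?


dh_ideal = 301.8 - 276.1 = 25.7 kJ/kg
dh_actual = 330.0 - 276.1 = 53.9 kJ/kg
eta_s = dh_ideal / dh_actual = 25.7 / 53.9
eta_s = 0.4768

0.4768


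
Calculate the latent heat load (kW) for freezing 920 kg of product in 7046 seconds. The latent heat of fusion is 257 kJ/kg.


Q_lat = m * h_fg / t
Q_lat = 920 * 257 / 7046
Q_lat = 33.56 kW

33.56


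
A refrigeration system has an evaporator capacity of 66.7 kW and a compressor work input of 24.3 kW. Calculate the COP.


COP = Q_evap / W
COP = 66.7 / 24.3
COP = 2.745

2.745


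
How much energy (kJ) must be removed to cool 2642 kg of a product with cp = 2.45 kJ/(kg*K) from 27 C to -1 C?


dT = 27 - (-1) = 28 K
Q = m * cp * dT = 2642 * 2.45 * 28
Q = 181241 kJ

181241


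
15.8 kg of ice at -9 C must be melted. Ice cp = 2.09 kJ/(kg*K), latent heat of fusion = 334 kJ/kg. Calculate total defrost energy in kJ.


Sensible heat = cp * dT = 2.09 * 9 = 18.81 kJ/kg
Total per kg = 18.81 + 334 = 352.81 kJ/kg
Q = m * total = 15.8 * 352.81
Q = 5574.4 kJ

5574.4


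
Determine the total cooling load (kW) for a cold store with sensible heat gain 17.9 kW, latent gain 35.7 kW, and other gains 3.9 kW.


Q_total = Q_s + Q_l + Q_misc
Q_total = 17.9 + 35.7 + 3.9
Q_total = 57.5 kW

57.5


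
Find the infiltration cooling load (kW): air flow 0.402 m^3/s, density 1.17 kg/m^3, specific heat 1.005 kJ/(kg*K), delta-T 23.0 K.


Q = V_dot * rho * cp * dT
Q = 0.402 * 1.17 * 1.005 * 23.0
Q = 10.872 kW

10.872


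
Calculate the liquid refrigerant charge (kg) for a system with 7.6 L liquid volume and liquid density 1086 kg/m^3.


Charge = V * rho / 1000
Charge = 7.6 * 1086 / 1000
Charge = 8.25 kg

8.25


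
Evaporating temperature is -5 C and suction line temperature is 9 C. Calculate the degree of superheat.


Superheat = T_suction - T_evap
Superheat = 9 - (-5)
Superheat = 14 K

14


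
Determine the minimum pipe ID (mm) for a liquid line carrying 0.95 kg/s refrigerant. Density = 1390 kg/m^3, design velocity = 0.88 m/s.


A = m_dot / (rho * v) = 0.95 / (1390 * 0.88) = 0.0007766514061 m^2
d = sqrt(4*A/pi) * 1000
d = 31.4 mm

31.4


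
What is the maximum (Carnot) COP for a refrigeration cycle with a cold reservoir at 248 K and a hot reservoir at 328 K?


dT = 328 - 248 = 80 K
COP_carnot = T_cold / dT = 248 / 80
COP_carnot = 3.1

3.1


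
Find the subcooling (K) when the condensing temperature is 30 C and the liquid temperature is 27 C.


Subcooling = T_cond - T_liquid
Subcooling = 30 - 27
Subcooling = 3 K

3


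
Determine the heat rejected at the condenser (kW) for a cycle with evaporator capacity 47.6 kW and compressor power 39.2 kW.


Q_cond = Q_evap + W
Q_cond = 47.6 + 39.2
Q_cond = 86.8 kW

86.8


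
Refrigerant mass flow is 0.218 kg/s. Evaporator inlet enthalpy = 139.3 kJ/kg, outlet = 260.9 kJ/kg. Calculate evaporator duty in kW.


dh = 260.9 - 139.3 = 121.6 kJ/kg
Q_evap = m_dot * dh = 0.218 * 121.6
Q_evap = 26.51 kW

26.51


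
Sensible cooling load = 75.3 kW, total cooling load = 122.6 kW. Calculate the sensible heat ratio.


SHR = Q_sensible / Q_total
SHR = 75.3 / 122.6
SHR = 0.614

0.614


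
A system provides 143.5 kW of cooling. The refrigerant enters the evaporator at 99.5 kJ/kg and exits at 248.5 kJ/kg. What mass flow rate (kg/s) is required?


dh = 248.5 - 99.5 = 149.0 kJ/kg
m_dot = Q / dh = 143.5 / 149.0 = 0.9631 kg/s

0.9631


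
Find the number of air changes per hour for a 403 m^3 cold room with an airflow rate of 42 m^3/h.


ACH = flow / volume
ACH = 42 / 403
ACH = 0.104

0.104


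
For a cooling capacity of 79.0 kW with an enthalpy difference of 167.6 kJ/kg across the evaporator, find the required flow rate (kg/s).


m_dot = Q / dh
m_dot = 79.0 / 167.6
m_dot = 0.4714 kg/s

0.4714


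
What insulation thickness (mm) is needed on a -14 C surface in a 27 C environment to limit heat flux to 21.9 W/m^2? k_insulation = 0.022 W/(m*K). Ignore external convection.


dT = 27 - (-14) = 41 K
thickness = k * dT / q_max * 1000
thickness = 0.022 * 41 / 21.9 * 1000
thickness = 41.2 mm

41.2


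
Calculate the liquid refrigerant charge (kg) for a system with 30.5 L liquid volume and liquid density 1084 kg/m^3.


Charge = V * rho / 1000
Charge = 30.5 * 1084 / 1000
Charge = 33.06 kg

33.06


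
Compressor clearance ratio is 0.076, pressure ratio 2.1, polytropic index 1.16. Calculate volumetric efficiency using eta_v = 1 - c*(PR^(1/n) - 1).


PR^(1/n) = 2.1^(1/1.16) = 1.89572464
eta_v = 1 - 0.076 * (1.89572464 - 1)
eta_v = 0.9319

0.9319
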